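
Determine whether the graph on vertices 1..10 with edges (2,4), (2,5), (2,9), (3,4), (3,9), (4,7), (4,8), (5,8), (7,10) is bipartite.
Yes. Partition: {1, 2, 3, 6, 7, 8}, {4, 5, 9, 10}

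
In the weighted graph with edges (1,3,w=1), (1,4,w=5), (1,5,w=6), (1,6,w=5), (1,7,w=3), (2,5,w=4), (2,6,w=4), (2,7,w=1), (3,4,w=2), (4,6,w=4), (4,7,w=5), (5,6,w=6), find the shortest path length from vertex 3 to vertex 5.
7 (path: 3 -> 1 -> 5; weights 1 + 6 = 7)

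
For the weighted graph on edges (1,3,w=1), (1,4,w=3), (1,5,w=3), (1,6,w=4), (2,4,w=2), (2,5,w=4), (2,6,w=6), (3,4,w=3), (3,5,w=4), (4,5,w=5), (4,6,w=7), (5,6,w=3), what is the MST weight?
12 (MST edges: (1,3,w=1), (1,4,w=3), (1,5,w=3), (2,4,w=2), (5,6,w=3); sum of weights 1 + 3 + 3 + 2 + 3 = 12)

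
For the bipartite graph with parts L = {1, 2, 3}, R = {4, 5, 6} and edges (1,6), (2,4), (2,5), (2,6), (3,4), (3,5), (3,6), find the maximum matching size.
3 (matching: (1,6), (2,5), (3,4); upper bound min(|L|,|R|) = min(3,3) = 3)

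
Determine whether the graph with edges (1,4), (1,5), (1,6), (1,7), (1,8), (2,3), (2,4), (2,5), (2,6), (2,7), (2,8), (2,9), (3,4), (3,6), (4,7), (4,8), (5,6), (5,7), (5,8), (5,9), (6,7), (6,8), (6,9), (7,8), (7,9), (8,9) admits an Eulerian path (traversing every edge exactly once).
No (8 vertices have odd degree: {1, 2, 3, 4, 6, 7, 8, 9}; Eulerian path requires 0 or 2)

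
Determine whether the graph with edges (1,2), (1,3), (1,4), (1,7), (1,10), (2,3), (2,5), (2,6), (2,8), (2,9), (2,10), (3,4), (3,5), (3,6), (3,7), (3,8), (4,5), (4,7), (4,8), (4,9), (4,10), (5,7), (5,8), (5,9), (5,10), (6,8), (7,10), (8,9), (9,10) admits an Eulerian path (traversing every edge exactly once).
No (8 vertices have odd degree: {1, 2, 3, 4, 5, 6, 7, 9}; Eulerian path requires 0 or 2)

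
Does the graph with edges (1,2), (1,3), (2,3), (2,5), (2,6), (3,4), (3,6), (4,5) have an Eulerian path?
Yes — and in fact it has an Eulerian circuit (the graph is connected and all 6 vertices have even degree)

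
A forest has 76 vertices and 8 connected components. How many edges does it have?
68 (Each of the 8 component trees on V_i vertices has V_i - 1 edges; summing gives V - C = 76 - 8 = 68)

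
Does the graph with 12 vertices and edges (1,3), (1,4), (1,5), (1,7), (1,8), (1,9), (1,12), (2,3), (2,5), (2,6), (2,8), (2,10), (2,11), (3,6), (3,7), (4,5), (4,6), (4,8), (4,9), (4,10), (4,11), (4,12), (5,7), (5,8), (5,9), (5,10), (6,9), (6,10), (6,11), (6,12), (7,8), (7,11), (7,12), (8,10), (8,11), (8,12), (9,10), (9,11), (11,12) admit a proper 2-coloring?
No (odd cycle of length 3: 5 -> 1 -> 4 -> 5)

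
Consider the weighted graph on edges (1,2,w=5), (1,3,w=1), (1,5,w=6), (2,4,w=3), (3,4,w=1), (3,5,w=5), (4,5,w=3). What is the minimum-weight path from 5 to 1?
5 (path: 5 -> 4 -> 3 -> 1; weights 3 + 1 + 1 = 5)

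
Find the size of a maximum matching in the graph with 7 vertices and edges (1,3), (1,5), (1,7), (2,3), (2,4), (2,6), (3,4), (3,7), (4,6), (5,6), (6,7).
3 (matching: (1,5), (2,4), (6,7); upper bound floor(n/2) = floor(7/2) = 3)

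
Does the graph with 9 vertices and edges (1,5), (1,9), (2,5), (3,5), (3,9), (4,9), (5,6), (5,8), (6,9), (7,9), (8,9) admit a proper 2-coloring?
Yes. Partition: {1, 2, 3, 4, 6, 7, 8}, {5, 9}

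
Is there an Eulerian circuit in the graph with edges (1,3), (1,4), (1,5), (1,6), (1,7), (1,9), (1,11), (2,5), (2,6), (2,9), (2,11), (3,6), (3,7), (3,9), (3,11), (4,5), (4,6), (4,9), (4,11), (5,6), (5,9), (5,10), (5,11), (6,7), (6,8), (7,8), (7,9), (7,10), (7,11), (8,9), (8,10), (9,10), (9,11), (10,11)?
No (8 vertices have odd degree: {1, 3, 4, 5, 6, 7, 9, 10}; Eulerian circuit requires 0)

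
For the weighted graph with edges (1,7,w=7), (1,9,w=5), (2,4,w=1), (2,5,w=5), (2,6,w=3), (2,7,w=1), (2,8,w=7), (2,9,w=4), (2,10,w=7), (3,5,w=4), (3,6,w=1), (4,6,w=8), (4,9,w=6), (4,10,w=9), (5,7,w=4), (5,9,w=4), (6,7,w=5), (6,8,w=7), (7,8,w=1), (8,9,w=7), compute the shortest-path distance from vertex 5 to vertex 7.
4 (path: 5 -> 7; weights 4 = 4)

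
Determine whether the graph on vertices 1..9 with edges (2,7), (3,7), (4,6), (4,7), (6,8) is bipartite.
Yes. Partition: {1, 2, 3, 4, 5, 8, 9}, {6, 7}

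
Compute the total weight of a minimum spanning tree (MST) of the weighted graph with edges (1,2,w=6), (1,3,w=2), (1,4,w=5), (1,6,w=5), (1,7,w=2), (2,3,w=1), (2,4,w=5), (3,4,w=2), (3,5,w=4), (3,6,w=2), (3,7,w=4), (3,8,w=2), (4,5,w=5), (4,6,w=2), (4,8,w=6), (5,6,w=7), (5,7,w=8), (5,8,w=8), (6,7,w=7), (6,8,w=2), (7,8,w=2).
15 (MST edges: (1,3,w=2), (1,7,w=2), (2,3,w=1), (3,4,w=2), (3,5,w=4), (3,6,w=2), (3,8,w=2); sum of weights 2 + 2 + 1 + 2 + 4 + 2 + 2 = 15)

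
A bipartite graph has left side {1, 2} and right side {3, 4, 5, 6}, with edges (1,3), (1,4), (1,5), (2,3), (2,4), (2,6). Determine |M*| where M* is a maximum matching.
2 (matching: (1,5), (2,6); upper bound min(|L|,|R|) = min(2,4) = 2)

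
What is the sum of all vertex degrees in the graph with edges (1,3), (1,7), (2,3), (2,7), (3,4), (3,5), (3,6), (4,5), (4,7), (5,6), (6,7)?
22 (handshake: sum of degrees = 2|E| = 2 x 11 = 22)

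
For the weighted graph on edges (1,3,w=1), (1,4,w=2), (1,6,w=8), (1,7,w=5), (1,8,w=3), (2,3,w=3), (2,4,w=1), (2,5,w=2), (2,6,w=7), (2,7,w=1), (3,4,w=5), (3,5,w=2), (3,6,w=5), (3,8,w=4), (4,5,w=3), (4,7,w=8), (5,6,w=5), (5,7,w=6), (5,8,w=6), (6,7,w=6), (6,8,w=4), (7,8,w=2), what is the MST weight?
13 (MST edges: (1,3,w=1), (1,4,w=2), (2,4,w=1), (2,5,w=2), (2,7,w=1), (6,8,w=4), (7,8,w=2); sum of weights 1 + 2 + 1 + 2 + 1 + 4 + 2 = 13)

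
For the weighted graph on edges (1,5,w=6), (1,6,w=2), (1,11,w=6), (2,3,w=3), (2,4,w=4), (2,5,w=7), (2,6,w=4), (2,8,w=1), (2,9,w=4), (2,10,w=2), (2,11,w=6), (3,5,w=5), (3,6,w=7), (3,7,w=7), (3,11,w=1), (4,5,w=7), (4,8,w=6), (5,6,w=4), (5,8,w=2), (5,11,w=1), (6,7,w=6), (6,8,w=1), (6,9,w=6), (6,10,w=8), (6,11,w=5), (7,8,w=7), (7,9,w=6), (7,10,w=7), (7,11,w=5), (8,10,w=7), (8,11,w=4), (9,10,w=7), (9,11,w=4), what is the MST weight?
23 (MST edges: (1,6,w=2), (2,4,w=4), (2,8,w=1), (2,9,w=4), (2,10,w=2), (3,11,w=1), (5,8,w=2), (5,11,w=1), (6,8,w=1), (7,11,w=5); sum of weights 2 + 4 + 1 + 4 + 2 + 1 + 2 + 1 + 1 + 5 = 23)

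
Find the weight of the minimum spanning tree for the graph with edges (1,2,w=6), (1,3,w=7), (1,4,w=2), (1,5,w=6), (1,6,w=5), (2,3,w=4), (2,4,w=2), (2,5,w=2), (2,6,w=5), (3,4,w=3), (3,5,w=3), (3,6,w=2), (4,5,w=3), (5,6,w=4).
11 (MST edges: (1,4,w=2), (2,4,w=2), (2,5,w=2), (3,5,w=3), (3,6,w=2); sum of weights 2 + 2 + 2 + 3 + 2 = 11)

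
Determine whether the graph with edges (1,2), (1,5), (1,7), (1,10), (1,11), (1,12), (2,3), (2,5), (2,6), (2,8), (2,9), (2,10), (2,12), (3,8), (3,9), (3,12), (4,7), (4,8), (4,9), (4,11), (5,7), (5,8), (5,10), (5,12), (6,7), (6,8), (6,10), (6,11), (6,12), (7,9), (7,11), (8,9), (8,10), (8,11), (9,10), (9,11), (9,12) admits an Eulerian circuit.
Yes (the graph is connected and all 12 vertices have even degree)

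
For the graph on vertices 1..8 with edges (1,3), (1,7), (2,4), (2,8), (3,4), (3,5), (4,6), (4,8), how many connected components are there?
1 (components: {1, 2, 3, 4, 5, 6, 7, 8})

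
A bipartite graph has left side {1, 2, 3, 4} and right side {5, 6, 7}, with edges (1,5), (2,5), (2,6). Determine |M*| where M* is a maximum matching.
2 (matching: (1,5), (2,6); upper bound min(|L|,|R|) = min(4,3) = 3)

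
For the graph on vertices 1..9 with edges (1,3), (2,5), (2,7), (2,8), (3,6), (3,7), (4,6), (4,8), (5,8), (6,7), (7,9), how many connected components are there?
1 (components: {1, 2, 3, 4, 5, 6, 7, 8, 9})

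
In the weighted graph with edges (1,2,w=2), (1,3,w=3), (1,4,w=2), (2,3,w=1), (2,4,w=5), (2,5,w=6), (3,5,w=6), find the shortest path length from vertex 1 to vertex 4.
2 (path: 1 -> 4; weights 2 = 2)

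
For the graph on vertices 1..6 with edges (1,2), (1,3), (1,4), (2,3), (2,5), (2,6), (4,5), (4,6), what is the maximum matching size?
3 (matching: (1,3), (2,6), (4,5); upper bound floor(n/2) = floor(6/2) = 3)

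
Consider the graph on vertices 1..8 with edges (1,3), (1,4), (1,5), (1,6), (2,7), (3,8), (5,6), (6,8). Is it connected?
No, it has 2 components: {1, 3, 4, 5, 6, 8}, {2, 7}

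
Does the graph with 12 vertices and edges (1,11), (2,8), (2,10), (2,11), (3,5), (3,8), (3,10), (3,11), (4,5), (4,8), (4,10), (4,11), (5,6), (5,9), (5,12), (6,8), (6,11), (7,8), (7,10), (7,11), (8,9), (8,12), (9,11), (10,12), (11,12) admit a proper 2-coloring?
Yes. Partition: {1, 2, 3, 4, 6, 7, 9, 12}, {5, 8, 10, 11}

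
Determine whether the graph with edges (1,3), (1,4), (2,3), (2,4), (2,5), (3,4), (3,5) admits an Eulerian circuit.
No (2 vertices have odd degree: {2, 4}; Eulerian circuit requires 0)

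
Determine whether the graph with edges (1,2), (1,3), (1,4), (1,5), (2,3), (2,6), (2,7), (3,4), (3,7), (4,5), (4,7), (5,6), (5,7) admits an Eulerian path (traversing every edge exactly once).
Yes — and in fact it has an Eulerian circuit (the graph is connected and all 7 vertices have even degree)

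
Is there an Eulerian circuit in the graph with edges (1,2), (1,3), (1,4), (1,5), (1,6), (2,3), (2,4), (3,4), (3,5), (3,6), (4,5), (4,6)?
No (6 vertices have odd degree: {1, 2, 3, 4, 5, 6}; Eulerian circuit requires 0)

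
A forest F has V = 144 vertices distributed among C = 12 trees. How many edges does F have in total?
132 (Each of the 12 component trees on V_i vertices has V_i - 1 edges; summing gives V - C = 144 - 12 = 132)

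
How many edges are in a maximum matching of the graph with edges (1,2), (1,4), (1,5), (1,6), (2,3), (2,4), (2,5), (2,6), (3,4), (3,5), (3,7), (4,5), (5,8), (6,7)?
4 (matching: (1,6), (2,4), (3,7), (5,8); upper bound floor(n/2) = floor(8/2) = 4)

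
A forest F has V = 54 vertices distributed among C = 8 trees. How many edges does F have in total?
46 (Each of the 8 component trees on V_i vertices has V_i - 1 edges; summing gives V - C = 54 - 8 = 46)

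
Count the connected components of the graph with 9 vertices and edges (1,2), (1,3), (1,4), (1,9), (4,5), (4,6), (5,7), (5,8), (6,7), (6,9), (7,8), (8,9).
1 (components: {1, 2, 3, 4, 5, 6, 7, 8, 9})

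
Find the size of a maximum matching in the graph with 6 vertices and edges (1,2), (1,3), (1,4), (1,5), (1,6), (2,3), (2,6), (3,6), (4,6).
3 (matching: (1,5), (2,3), (4,6); upper bound floor(n/2) = floor(6/2) = 3)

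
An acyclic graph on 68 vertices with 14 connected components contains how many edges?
54 (Each of the 14 component trees on V_i vertices has V_i - 1 edges; summing gives V - C = 68 - 14 = 54)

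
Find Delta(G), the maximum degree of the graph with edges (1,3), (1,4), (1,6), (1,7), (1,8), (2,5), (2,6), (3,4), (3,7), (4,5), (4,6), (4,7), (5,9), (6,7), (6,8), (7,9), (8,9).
5 (attained at vertices 1, 4, 6, 7)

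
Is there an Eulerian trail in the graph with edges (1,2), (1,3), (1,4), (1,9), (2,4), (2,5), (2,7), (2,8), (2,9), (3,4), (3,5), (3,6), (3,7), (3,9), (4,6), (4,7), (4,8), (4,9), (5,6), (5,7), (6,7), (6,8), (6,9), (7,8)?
Yes (the graph is connected and exactly 2 vertices have odd degree: {4, 9}; any Eulerian path must start and end at those)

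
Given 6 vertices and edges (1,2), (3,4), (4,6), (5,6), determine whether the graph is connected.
No, it has 2 components: {1, 2}, {3, 4, 5, 6}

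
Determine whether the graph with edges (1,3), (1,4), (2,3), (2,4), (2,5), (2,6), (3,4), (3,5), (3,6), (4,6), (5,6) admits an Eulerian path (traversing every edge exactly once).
Yes (the graph is connected and exactly 2 vertices have odd degree: {3, 5}; any Eulerian path must start and end at those)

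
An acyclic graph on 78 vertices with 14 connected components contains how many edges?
64 (Each of the 14 component trees on V_i vertices has V_i - 1 edges; summing gives V - C = 78 - 14 = 64)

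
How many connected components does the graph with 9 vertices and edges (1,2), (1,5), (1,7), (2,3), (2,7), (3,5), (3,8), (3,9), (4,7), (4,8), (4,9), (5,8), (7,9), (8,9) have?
2 (components: {1, 2, 3, 4, 5, 7, 8, 9}, {6})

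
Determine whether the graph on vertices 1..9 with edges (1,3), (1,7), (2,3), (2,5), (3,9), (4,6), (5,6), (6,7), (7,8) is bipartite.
Yes. Partition: {1, 2, 6, 8, 9}, {3, 4, 5, 7}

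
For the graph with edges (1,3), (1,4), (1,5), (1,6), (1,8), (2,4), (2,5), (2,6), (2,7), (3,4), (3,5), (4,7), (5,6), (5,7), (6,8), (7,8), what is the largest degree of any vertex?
5 (attained at vertices 1, 5)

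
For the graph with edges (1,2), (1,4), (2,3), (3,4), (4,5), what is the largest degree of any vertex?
3 (attained at vertex 4)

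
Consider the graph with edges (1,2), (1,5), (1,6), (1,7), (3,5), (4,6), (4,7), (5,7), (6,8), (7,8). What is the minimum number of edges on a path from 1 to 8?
2 (path: 1 -> 7 -> 8, 2 edges)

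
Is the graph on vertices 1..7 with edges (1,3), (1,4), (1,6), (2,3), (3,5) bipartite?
Yes. Partition: {1, 2, 5, 7}, {3, 4, 6}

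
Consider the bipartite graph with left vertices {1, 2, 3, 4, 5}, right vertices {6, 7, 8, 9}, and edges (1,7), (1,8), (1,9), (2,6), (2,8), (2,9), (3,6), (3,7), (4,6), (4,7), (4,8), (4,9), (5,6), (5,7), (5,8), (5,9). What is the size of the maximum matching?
4 (matching: (1,9), (2,8), (3,7), (4,6); upper bound min(|L|,|R|) = min(5,4) = 4)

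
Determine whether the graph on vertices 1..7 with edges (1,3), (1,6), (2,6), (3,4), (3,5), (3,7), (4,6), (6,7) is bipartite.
Yes. Partition: {1, 2, 4, 5, 7}, {3, 6}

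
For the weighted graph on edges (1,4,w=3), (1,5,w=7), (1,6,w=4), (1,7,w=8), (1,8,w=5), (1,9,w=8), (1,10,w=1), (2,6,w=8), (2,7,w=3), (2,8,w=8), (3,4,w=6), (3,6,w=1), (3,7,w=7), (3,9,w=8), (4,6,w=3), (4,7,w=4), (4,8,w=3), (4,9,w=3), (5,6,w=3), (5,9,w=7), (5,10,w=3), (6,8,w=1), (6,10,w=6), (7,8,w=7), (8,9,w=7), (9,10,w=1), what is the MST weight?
20 (MST edges: (1,4,w=3), (1,10,w=1), (2,7,w=3), (3,6,w=1), (4,6,w=3), (4,7,w=4), (5,6,w=3), (6,8,w=1), (9,10,w=1); sum of weights 3 + 1 + 3 + 1 + 3 + 4 + 3 + 1 + 1 = 20)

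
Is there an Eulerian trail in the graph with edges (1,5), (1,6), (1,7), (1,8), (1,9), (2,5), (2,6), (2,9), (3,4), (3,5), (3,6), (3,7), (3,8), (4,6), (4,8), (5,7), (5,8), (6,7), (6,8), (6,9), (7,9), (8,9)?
No (8 vertices have odd degree: {1, 2, 3, 4, 5, 6, 7, 9}; Eulerian path requires 0 or 2)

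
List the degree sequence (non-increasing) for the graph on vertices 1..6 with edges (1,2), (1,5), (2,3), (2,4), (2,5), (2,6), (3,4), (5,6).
[5, 3, 2, 2, 2, 2] (degrees: deg(1)=2, deg(2)=5, deg(3)=2, deg(4)=2, deg(5)=3, deg(6)=2)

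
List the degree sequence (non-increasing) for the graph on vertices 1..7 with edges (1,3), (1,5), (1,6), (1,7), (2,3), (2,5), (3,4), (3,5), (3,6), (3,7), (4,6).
[6, 4, 3, 3, 2, 2, 2] (degrees: deg(1)=4, deg(2)=2, deg(3)=6, deg(4)=2, deg(5)=3, deg(6)=3, deg(7)=2)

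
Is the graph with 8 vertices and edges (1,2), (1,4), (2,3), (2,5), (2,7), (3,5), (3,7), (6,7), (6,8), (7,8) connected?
Yes (BFS from 1 visits [1, 2, 4, 3, 5, 7, 6, 8] — all 8 vertices reached)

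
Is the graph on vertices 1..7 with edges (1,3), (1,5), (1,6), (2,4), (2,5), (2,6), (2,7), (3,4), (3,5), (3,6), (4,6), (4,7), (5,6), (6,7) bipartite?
No (odd cycle of length 3: 3 -> 1 -> 5 -> 3)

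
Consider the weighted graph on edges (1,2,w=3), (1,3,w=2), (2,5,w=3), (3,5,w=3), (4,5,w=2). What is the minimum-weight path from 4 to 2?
5 (path: 4 -> 5 -> 2; weights 2 + 3 = 5)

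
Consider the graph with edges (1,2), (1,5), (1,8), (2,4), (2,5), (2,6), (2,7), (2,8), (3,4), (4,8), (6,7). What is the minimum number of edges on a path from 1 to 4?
2 (path: 1 -> 8 -> 4, 2 edges)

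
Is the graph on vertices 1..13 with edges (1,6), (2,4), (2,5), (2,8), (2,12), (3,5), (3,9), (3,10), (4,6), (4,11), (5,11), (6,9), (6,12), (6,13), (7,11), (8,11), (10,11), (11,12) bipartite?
Yes. Partition: {1, 4, 5, 7, 8, 9, 10, 12, 13}, {2, 3, 6, 11}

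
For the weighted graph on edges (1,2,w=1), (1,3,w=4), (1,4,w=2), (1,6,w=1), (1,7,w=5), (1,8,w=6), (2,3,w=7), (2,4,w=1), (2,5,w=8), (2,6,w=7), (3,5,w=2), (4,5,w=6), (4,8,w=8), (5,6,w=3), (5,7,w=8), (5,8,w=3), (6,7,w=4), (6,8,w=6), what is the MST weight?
15 (MST edges: (1,2,w=1), (1,6,w=1), (2,4,w=1), (3,5,w=2), (5,6,w=3), (5,8,w=3), (6,7,w=4); sum of weights 1 + 1 + 1 + 2 + 3 + 3 + 4 = 15)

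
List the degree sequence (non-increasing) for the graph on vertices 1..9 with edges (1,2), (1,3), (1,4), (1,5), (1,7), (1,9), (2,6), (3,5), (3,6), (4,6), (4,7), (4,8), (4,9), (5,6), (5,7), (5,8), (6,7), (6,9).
[6, 6, 5, 5, 4, 3, 3, 2, 2] (degrees: deg(1)=6, deg(2)=2, deg(3)=3, deg(4)=5, deg(5)=5, deg(6)=6, deg(7)=4, deg(8)=2, deg(9)=3)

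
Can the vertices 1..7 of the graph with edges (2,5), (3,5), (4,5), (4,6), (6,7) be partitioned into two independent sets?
Yes. Partition: {1, 2, 3, 4, 7}, {5, 6}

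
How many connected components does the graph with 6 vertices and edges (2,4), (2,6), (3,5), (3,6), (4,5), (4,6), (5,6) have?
2 (components: {1}, {2, 3, 4, 5, 6})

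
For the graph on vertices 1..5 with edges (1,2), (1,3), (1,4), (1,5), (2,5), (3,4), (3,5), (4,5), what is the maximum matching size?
2 (matching: (2,5), (3,4); upper bound floor(n/2) = floor(5/2) = 2)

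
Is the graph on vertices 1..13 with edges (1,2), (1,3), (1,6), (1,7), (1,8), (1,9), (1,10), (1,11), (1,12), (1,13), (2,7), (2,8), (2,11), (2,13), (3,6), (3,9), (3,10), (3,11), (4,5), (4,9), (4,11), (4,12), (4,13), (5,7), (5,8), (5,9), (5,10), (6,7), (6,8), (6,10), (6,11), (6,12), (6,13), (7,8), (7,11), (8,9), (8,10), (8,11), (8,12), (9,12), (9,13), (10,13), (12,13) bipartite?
No (odd cycle of length 3: 6 -> 1 -> 3 -> 6)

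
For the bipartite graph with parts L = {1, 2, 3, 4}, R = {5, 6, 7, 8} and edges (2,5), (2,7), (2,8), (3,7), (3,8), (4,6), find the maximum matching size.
3 (matching: (2,8), (3,7), (4,6); upper bound min(|L|,|R|) = min(4,4) = 4)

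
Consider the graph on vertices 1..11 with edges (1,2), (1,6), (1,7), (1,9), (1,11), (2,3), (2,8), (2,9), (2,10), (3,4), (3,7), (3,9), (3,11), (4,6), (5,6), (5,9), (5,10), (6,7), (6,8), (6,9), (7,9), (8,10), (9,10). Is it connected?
Yes (BFS from 1 visits [1, 2, 6, 7, 9, 11, 3, 8, 10, 4, 5] — all 11 vertices reached)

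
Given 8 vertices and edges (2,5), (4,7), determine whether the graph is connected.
No, it has 6 components: {1}, {2, 5}, {3}, {4, 7}, {6}, {8}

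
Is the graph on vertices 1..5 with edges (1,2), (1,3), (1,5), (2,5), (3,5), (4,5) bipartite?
No (odd cycle of length 3: 2 -> 1 -> 5 -> 2)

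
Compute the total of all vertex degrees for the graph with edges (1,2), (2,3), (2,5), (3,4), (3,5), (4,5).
12 (handshake: sum of degrees = 2|E| = 2 x 6 = 12)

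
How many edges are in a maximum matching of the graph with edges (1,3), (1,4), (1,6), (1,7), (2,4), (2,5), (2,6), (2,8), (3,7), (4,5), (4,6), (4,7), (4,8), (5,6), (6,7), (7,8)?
4 (matching: (1,3), (2,5), (4,6), (7,8); upper bound floor(n/2) = floor(8/2) = 4)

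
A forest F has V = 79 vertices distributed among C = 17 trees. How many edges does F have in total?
62 (Each of the 17 component trees on V_i vertices has V_i - 1 edges; summing gives V - C = 79 - 17 = 62)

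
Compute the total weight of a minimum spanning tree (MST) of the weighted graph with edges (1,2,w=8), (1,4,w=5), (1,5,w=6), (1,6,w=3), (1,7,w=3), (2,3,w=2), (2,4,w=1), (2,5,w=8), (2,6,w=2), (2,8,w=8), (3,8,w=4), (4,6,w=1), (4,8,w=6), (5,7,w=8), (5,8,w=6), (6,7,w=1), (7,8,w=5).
18 (MST edges: (1,5,w=6), (1,6,w=3), (2,3,w=2), (2,4,w=1), (3,8,w=4), (4,6,w=1), (6,7,w=1); sum of weights 6 + 3 + 2 + 1 + 4 + 1 + 1 = 18)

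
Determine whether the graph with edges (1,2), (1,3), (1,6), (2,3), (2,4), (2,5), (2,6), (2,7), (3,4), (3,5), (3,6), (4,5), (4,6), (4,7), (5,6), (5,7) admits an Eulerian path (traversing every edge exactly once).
No (6 vertices have odd degree: {1, 3, 4, 5, 6, 7}; Eulerian path requires 0 or 2)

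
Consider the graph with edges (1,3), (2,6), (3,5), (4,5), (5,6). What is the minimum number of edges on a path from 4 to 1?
3 (path: 4 -> 5 -> 3 -> 1, 3 edges)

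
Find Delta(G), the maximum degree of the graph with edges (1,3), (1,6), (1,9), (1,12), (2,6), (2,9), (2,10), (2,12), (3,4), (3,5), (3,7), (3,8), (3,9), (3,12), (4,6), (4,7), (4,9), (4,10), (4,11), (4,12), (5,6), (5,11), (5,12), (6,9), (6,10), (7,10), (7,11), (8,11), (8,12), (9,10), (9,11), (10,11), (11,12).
7 (attained at vertices 3, 4, 9, 11, 12)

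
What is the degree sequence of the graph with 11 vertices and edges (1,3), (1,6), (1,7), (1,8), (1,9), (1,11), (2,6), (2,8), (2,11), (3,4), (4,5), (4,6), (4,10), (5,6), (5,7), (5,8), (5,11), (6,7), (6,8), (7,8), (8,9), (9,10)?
[6, 6, 6, 5, 4, 4, 3, 3, 3, 2, 2] (degrees: deg(1)=6, deg(2)=3, deg(3)=2, deg(4)=4, deg(5)=5, deg(6)=6, deg(7)=4, deg(8)=6, deg(9)=3, deg(10)=2, deg(11)=3)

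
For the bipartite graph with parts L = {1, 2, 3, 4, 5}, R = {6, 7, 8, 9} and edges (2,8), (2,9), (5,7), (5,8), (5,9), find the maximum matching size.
2 (matching: (2,9), (5,8); upper bound min(|L|,|R|) = min(5,4) = 4)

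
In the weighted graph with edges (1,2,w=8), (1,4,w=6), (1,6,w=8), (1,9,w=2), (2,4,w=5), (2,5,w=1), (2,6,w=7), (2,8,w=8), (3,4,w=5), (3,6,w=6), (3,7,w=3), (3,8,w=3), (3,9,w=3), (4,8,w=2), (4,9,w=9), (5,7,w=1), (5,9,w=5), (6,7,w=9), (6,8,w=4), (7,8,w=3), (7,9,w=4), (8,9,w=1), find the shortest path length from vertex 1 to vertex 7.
6 (path: 1 -> 9 -> 7; weights 2 + 4 = 6)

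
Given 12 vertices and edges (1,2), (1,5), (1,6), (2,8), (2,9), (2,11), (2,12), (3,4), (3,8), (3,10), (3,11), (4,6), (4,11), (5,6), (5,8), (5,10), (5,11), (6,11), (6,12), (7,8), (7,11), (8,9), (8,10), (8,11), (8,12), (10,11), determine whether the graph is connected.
Yes (BFS from 1 visits [1, 2, 5, 6, 8, 9, 11, 12, 10, 4, 3, 7] — all 12 vertices reached)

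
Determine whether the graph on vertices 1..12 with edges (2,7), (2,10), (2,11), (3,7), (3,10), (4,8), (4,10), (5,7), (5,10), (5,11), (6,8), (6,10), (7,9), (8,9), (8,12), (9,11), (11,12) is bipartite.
Yes. Partition: {1, 2, 3, 4, 5, 6, 9, 12}, {7, 8, 10, 11}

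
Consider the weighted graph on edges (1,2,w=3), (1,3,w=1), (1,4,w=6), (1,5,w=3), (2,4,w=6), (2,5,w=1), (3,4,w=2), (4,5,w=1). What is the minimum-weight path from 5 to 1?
3 (path: 5 -> 1; weights 3 = 3)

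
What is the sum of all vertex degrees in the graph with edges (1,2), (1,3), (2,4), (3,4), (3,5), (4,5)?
12 (handshake: sum of degrees = 2|E| = 2 x 6 = 12)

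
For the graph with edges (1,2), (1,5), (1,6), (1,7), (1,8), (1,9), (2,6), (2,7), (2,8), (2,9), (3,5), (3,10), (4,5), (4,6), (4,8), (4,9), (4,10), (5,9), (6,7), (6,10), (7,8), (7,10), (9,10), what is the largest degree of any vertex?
6 (attained at vertex 1)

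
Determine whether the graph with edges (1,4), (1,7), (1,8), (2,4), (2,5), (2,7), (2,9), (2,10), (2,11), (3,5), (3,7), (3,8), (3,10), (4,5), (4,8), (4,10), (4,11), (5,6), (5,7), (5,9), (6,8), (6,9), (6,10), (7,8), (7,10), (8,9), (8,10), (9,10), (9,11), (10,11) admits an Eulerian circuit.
No (2 vertices have odd degree: {1, 8}; Eulerian circuit requires 0)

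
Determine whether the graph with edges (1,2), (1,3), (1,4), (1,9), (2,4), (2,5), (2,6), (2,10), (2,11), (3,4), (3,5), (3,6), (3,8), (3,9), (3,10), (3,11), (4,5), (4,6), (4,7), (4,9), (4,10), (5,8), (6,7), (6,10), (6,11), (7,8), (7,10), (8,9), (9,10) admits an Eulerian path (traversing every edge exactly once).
Yes (the graph is connected and exactly 2 vertices have odd degree: {9, 11}; any Eulerian path must start and end at those)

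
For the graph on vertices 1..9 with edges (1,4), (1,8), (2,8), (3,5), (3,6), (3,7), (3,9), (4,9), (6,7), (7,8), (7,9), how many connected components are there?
1 (components: {1, 2, 3, 4, 5, 6, 7, 8, 9})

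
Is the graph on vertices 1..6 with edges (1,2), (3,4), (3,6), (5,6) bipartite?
Yes. Partition: {1, 3, 5}, {2, 4, 6}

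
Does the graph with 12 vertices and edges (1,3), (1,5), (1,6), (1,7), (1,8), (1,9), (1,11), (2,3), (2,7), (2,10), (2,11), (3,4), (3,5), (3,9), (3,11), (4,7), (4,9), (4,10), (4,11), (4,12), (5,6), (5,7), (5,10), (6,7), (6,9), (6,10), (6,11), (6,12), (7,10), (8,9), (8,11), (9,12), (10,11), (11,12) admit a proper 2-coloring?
No (odd cycle of length 3: 11 -> 1 -> 8 -> 11)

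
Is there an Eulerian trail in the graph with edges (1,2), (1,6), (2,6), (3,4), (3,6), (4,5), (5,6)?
Yes — and in fact it has an Eulerian circuit (the graph is connected and all 6 vertices have even degree)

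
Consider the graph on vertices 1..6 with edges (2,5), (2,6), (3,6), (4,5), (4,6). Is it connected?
No, it has 2 components: {1}, {2, 3, 4, 5, 6}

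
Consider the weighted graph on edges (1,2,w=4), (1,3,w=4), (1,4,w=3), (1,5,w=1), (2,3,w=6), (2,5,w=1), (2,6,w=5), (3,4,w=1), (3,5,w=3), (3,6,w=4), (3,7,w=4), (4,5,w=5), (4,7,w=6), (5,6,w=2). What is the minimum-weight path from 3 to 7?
4 (path: 3 -> 7; weights 4 = 4)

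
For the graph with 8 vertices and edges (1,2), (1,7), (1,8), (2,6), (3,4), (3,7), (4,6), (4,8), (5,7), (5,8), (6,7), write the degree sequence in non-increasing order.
[4, 3, 3, 3, 3, 2, 2, 2] (degrees: deg(1)=3, deg(2)=2, deg(3)=2, deg(4)=3, deg(5)=2, deg(6)=3, deg(7)=4, deg(8)=3)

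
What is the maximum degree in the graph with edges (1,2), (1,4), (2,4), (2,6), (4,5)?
3 (attained at vertices 2, 4)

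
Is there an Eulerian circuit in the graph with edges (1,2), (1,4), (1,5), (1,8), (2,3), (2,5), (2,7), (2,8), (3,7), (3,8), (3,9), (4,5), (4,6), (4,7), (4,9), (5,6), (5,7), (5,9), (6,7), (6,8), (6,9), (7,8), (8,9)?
No (4 vertices have odd degree: {2, 4, 6, 9}; Eulerian circuit requires 0)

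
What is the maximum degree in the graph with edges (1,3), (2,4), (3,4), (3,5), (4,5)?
3 (attained at vertices 3, 4)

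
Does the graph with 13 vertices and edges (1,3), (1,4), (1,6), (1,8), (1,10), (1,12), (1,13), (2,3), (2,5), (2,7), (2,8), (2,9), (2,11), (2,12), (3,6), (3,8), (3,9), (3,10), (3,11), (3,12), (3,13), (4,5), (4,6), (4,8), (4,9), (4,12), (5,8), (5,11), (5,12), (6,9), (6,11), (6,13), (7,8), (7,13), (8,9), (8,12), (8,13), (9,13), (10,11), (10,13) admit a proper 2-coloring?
No (odd cycle of length 3: 6 -> 1 -> 4 -> 6)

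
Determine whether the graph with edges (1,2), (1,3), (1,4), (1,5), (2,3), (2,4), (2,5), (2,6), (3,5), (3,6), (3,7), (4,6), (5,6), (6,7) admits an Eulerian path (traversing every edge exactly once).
No (4 vertices have odd degree: {2, 3, 4, 6}; Eulerian path requires 0 or 2)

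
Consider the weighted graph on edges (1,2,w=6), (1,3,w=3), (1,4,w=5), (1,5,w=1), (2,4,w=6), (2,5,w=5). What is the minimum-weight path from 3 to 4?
8 (path: 3 -> 1 -> 4; weights 3 + 5 = 8)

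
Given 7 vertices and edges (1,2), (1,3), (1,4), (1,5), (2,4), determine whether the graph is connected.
No, it has 3 components: {1, 2, 3, 4, 5}, {6}, {7}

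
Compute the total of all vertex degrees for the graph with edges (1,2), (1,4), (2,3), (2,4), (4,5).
10 (handshake: sum of degrees = 2|E| = 2 x 5 = 10)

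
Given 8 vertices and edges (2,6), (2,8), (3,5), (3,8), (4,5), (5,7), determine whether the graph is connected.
No, it has 2 components: {1}, {2, 3, 4, 5, 6, 7, 8}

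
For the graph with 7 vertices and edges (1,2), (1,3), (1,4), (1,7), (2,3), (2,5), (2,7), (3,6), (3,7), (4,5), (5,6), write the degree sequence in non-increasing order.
[4, 4, 4, 3, 3, 2, 2] (degrees: deg(1)=4, deg(2)=4, deg(3)=4, deg(4)=2, deg(5)=3, deg(6)=2, deg(7)=3)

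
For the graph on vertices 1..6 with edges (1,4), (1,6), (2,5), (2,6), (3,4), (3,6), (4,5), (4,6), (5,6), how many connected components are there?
1 (components: {1, 2, 3, 4, 5, 6})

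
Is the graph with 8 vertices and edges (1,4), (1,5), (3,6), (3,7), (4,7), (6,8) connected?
No, it has 2 components: {1, 3, 4, 5, 6, 7, 8}, {2}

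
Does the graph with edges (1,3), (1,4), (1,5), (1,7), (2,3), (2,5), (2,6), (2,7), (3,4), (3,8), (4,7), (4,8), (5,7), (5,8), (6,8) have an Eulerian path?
Yes — and in fact it has an Eulerian circuit (the graph is connected and all 8 vertices have even degree)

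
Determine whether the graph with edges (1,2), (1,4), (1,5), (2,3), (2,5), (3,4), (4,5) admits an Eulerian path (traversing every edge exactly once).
No (4 vertices have odd degree: {1, 2, 4, 5}; Eulerian path requires 0 or 2)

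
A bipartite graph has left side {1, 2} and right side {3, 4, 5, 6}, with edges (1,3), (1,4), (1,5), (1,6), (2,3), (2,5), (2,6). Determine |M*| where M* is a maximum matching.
2 (matching: (1,6), (2,5); upper bound min(|L|,|R|) = min(2,4) = 2)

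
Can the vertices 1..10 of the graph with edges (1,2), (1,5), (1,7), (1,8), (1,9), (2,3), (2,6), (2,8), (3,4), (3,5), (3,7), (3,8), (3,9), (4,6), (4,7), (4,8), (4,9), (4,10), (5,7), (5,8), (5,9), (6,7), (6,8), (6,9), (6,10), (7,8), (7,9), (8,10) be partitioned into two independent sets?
No (odd cycle of length 3: 8 -> 1 -> 2 -> 8)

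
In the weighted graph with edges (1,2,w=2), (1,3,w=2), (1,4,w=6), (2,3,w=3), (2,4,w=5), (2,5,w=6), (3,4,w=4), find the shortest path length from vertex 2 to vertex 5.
6 (path: 2 -> 5; weights 6 = 6)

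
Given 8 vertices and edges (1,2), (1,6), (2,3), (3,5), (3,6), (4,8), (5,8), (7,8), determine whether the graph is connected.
Yes (BFS from 1 visits [1, 2, 6, 3, 5, 8, 4, 7] — all 8 vertices reached)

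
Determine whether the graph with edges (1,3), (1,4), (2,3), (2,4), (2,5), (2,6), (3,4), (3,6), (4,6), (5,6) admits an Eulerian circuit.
Yes (the graph is connected and all 6 vertices have even degree)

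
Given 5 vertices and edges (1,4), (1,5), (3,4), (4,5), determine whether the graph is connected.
No, it has 2 components: {1, 3, 4, 5}, {2}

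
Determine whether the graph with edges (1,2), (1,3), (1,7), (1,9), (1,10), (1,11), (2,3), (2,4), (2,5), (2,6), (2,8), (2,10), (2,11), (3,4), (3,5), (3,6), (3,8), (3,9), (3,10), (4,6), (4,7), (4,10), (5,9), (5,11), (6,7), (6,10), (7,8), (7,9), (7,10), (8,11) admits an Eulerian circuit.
No (2 vertices have odd degree: {4, 6}; Eulerian circuit requires 0)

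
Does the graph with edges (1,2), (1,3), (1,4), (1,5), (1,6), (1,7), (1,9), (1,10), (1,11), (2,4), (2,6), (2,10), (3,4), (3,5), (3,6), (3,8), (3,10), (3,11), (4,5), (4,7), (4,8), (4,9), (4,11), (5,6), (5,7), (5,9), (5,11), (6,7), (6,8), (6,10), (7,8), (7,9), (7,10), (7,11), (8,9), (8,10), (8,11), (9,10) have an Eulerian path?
No (6 vertices have odd degree: {1, 3, 5, 6, 8, 10}; Eulerian path requires 0 or 2)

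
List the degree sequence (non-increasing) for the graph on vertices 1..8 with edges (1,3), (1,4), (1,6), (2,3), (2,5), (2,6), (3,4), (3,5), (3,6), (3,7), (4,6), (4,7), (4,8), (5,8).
[6, 5, 4, 3, 3, 3, 2, 2] (degrees: deg(1)=3, deg(2)=3, deg(3)=6, deg(4)=5, deg(5)=3, deg(6)=4, deg(7)=2, deg(8)=2)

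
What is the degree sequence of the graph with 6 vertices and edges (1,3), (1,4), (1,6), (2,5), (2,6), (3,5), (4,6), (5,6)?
[4, 3, 3, 2, 2, 2] (degrees: deg(1)=3, deg(2)=2, deg(3)=2, deg(4)=2, deg(5)=3, deg(6)=4)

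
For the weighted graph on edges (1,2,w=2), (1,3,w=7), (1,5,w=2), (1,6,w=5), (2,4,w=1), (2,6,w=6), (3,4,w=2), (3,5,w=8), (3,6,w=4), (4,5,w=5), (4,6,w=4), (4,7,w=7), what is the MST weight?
18 (MST edges: (1,2,w=2), (1,5,w=2), (2,4,w=1), (3,4,w=2), (3,6,w=4), (4,7,w=7); sum of weights 2 + 2 + 1 + 2 + 4 + 7 = 18)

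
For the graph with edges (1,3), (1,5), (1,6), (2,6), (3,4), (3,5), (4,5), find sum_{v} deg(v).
14 (handshake: sum of degrees = 2|E| = 2 x 7 = 14)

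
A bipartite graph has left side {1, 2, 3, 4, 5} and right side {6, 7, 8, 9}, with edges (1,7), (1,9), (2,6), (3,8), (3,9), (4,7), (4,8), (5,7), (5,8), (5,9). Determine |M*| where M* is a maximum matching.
4 (matching: (1,9), (2,6), (3,8), (4,7); upper bound min(|L|,|R|) = min(5,4) = 4)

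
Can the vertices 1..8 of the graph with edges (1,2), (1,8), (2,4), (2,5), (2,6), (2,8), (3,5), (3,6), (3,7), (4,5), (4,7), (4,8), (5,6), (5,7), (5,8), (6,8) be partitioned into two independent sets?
No (odd cycle of length 3: 2 -> 1 -> 8 -> 2)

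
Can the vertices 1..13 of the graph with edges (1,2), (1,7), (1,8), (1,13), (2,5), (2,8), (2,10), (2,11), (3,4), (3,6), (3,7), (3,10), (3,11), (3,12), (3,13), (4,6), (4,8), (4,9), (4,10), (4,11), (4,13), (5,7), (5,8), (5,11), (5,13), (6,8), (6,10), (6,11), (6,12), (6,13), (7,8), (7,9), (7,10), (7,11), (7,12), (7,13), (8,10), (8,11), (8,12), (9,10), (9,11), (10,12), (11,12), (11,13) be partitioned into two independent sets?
No (odd cycle of length 3: 7 -> 1 -> 8 -> 7)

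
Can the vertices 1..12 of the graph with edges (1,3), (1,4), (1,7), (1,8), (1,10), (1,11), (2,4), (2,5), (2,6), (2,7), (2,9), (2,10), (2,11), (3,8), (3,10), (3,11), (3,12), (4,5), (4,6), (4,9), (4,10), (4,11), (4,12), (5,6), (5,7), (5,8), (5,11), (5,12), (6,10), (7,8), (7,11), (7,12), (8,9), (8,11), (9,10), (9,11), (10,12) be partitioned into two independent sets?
No (odd cycle of length 3: 4 -> 1 -> 10 -> 4)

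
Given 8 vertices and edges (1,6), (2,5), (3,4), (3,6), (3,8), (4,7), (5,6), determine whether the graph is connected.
Yes (BFS from 1 visits [1, 6, 3, 5, 4, 8, 2, 7] — all 8 vertices reached)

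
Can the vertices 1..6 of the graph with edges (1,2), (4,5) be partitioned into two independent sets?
Yes. Partition: {1, 3, 4, 6}, {2, 5}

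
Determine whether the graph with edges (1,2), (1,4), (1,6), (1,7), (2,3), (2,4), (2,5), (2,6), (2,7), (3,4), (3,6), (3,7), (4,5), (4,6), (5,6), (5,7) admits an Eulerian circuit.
No (2 vertices have odd degree: {4, 6}; Eulerian circuit requires 0)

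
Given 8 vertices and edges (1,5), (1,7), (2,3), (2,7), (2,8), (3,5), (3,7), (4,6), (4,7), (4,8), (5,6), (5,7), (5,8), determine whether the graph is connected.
Yes (BFS from 1 visits [1, 5, 7, 3, 6, 8, 2, 4] — all 8 vertices reached)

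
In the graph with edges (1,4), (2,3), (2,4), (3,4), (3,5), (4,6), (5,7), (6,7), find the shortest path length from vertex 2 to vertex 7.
3 (path: 2 -> 4 -> 6 -> 7, 3 edges)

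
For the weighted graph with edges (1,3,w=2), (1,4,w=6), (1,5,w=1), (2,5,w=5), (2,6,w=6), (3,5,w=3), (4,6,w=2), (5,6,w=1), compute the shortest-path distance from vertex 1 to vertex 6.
2 (path: 1 -> 5 -> 6; weights 1 + 1 = 2)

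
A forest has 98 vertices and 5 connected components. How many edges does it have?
93 (Each of the 5 component trees on V_i vertices has V_i - 1 edges; summing gives V - C = 98 - 5 = 93)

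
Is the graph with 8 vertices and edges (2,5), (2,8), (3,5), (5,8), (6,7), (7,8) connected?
No, it has 3 components: {1}, {2, 3, 5, 6, 7, 8}, {4}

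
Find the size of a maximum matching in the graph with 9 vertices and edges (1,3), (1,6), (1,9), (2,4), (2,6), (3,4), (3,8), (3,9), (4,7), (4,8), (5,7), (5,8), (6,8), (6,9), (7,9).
4 (matching: (2,6), (3,9), (4,8), (5,7); upper bound floor(n/2) = floor(9/2) = 4)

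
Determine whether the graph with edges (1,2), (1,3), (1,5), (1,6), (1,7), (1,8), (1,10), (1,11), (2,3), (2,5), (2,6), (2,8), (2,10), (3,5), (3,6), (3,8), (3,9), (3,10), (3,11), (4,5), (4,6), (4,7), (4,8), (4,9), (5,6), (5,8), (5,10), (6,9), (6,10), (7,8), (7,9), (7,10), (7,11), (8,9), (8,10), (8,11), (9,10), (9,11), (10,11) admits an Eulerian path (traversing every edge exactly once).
No (6 vertices have odd degree: {4, 5, 6, 8, 9, 10}; Eulerian path requires 0 or 2)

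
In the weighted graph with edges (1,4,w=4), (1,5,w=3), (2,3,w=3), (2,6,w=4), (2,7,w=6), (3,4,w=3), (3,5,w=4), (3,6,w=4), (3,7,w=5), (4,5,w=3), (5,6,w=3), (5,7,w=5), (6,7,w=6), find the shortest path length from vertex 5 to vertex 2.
7 (path: 5 -> 3 -> 2; weights 4 + 3 = 7)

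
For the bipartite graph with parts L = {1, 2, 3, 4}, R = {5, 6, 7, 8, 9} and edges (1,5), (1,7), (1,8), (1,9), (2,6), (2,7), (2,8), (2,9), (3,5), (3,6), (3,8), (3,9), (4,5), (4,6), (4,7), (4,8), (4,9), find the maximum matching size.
4 (matching: (1,9), (2,8), (3,6), (4,7); upper bound min(|L|,|R|) = min(4,5) = 4)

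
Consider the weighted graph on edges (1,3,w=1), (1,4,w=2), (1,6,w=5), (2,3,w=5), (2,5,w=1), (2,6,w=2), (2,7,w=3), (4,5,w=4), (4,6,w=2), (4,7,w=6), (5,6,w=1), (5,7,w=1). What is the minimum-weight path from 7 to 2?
2 (path: 7 -> 5 -> 2; weights 1 + 1 = 2)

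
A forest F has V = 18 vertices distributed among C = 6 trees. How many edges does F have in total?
12 (Each of the 6 component trees on V_i vertices has V_i - 1 edges; summing gives V - C = 18 - 6 = 12)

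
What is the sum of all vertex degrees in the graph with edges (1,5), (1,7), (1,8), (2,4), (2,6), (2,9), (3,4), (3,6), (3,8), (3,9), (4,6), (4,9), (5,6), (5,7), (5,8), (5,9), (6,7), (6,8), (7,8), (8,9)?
40 (handshake: sum of degrees = 2|E| = 2 x 20 = 40)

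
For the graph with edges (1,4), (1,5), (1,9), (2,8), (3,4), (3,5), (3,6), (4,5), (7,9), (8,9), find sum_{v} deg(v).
20 (handshake: sum of degrees = 2|E| = 2 x 10 = 20)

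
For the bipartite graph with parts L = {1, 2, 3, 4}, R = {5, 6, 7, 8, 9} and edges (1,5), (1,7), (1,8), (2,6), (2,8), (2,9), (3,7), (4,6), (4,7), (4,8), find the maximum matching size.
4 (matching: (1,8), (2,9), (3,7), (4,6); upper bound min(|L|,|R|) = min(4,5) = 4)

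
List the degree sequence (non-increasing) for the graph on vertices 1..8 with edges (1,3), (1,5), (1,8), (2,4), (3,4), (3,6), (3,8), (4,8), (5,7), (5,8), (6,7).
[4, 4, 3, 3, 3, 2, 2, 1] (degrees: deg(1)=3, deg(2)=1, deg(3)=4, deg(4)=3, deg(5)=3, deg(6)=2, deg(7)=2, deg(8)=4)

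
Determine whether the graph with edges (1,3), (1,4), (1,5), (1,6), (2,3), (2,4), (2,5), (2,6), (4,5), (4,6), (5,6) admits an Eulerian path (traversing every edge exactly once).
Yes — and in fact it has an Eulerian circuit (the graph is connected and all 6 vertices have even degree)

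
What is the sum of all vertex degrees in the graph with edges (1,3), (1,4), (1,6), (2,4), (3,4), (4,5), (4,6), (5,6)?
16 (handshake: sum of degrees = 2|E| = 2 x 8 = 16)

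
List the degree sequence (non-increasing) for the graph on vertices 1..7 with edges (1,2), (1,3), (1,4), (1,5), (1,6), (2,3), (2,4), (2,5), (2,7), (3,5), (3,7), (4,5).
[5, 5, 4, 4, 3, 2, 1] (degrees: deg(1)=5, deg(2)=5, deg(3)=4, deg(4)=3, deg(5)=4, deg(6)=1, deg(7)=2)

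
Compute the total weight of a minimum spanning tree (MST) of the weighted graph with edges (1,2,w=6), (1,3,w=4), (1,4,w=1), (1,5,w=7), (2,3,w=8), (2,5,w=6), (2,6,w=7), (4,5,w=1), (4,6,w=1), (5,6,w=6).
13 (MST edges: (1,2,w=6), (1,3,w=4), (1,4,w=1), (4,5,w=1), (4,6,w=1); sum of weights 6 + 4 + 1 + 1 + 1 = 13)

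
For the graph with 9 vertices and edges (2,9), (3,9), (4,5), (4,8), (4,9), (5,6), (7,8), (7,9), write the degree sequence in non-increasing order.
[4, 3, 2, 2, 2, 1, 1, 1, 0] (degrees: deg(1)=0, deg(2)=1, deg(3)=1, deg(4)=3, deg(5)=2, deg(6)=1, deg(7)=2, deg(8)=2, deg(9)=4)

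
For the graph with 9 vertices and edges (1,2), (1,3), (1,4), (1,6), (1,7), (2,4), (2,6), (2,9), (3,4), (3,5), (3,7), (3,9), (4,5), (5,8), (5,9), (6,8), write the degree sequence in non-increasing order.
[5, 5, 4, 4, 4, 3, 3, 2, 2] (degrees: deg(1)=5, deg(2)=4, deg(3)=5, deg(4)=4, deg(5)=4, deg(6)=3, deg(7)=2, deg(8)=2, deg(9)=3)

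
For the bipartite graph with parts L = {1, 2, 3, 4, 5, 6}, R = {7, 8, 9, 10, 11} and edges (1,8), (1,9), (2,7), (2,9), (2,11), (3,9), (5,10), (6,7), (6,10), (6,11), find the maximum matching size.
5 (matching: (1,8), (2,11), (3,9), (5,10), (6,7); upper bound min(|L|,|R|) = min(6,5) = 5)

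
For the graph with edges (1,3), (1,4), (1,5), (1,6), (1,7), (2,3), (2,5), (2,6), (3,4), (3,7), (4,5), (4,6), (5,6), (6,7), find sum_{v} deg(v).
28 (handshake: sum of degrees = 2|E| = 2 x 14 = 28)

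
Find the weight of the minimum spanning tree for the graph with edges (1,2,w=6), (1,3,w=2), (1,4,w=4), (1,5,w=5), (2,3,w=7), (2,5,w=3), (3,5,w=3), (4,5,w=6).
12 (MST edges: (1,3,w=2), (1,4,w=4), (2,5,w=3), (3,5,w=3); sum of weights 2 + 4 + 3 + 3 = 12)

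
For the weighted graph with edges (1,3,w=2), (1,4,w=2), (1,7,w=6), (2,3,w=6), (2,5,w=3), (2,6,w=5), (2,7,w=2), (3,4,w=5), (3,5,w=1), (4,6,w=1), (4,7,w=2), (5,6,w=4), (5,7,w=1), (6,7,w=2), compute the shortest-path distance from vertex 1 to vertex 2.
6 (path: 1 -> 3 -> 5 -> 2; weights 2 + 1 + 3 = 6)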